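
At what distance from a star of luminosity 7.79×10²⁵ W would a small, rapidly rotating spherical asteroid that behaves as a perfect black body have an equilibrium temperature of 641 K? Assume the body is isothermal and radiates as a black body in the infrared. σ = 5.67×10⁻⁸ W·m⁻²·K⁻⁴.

d ≈ 1.27×10¹⁰ m

For an isothermal black-emitting sphere, (1−a)S·πr² = σ·4πr²·T⁴ ⇒ S = 4σT⁴/(1−a).
S = 4·5.67×10⁻⁸·(641)⁴/1.00 = 38290 W/m².
Flux falls as S = L/(4πd²), so d = √(L/(4πS)) = √(7.79×10²⁵/(4π·38290)).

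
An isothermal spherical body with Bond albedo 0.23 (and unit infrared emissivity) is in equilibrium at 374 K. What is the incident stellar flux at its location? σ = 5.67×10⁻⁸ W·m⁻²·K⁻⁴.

(1−a)S·πr² = σ·4πr²·T⁴ ⇒ S = 4σT⁴/(1−a).
S = 4·5.67×10⁻⁸·1.957×10¹⁰/0.770.

S ≈ 5760 W/m²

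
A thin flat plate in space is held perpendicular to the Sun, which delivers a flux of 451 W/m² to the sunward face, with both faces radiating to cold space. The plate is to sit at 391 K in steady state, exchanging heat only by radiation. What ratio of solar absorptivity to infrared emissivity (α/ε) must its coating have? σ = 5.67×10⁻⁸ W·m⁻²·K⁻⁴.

α/ε ≈ 5.88

Balance: αS·A = εσ·2A·T⁴ ⇒ α/ε = 2σT⁴/S.
α/ε = 2·5.67×10⁻⁸·(391)⁴/451 = 2·5.67×10⁻⁸·2.337×10¹⁰/451.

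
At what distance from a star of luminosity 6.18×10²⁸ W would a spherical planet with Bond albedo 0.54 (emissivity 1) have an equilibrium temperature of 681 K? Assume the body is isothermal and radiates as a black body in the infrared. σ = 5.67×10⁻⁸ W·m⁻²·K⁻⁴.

d ≈ 2.15×10¹¹ m

For an isothermal black-emitting sphere, (1−a)S·πr² = σ·4πr²·T⁴ ⇒ S = 4σT⁴/(1−a).
S = 4·5.67×10⁻⁸·(681)⁴/0.460 = 1.060×10⁵ W/m².
Flux falls as S = L/(4πd²), so d = √(L/(4πS)) = √(6.18×10²⁸/(4π·1.060×10⁵)).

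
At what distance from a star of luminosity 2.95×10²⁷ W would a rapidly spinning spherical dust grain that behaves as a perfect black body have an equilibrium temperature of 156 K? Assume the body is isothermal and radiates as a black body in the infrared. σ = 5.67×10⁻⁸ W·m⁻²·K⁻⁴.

For an isothermal black-emitting sphere, (1−a)S·πr² = σ·4πr²·T⁴ ⇒ S = 4σT⁴/(1−a).
S = 4·5.67×10⁻⁸·(156)⁴/1.00 = 134.3 W/m².
Flux falls as S = L/(4πd²), so d = √(L/(4πS)) = √(2.95×10²⁷/(4π·134.3)).

d ≈ 1.32×10¹² m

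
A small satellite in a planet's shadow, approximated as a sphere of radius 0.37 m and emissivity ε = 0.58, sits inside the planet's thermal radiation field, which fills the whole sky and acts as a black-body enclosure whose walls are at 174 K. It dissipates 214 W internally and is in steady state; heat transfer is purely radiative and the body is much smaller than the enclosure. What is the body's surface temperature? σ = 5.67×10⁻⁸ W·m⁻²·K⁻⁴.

For a small grey body in a large enclosure, net radiated power = εσA(T⁴ − T_w⁴).
Steady state: P = εσA(T⁴ − T_w⁴) with A = 4πr² = 1.720 m².
T⁴ = P/(εσA) + T_w⁴ = 214/(0.58·5.67×10⁻⁸·1.720) + (174)⁴
    = 3.783×10⁹ + 9.166×10⁸ = 4.699×10⁹ K⁴.

T ≈ 262 K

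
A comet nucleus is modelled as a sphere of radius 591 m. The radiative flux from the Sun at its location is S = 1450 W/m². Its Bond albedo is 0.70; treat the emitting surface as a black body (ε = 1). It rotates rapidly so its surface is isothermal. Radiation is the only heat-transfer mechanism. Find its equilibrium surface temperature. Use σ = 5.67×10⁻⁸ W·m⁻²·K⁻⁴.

At equilibrium, absorbed power = emitted power.
Absorbing cross-section = πr² = 1.097×10⁶ m²; emitting surface = 4πr² = 4.389×10⁶ m² (ratio 4).
(1−a)S·A_cross = εσ·A_surf·T⁴  ⇒  T⁴ = (1−a)S/(4σ).
T⁴ = 0.300·1450/(4·5.67×10⁻⁸) = 1.918×10⁹ K⁴.
T = (1.918×10⁹)^(1/4).

T ≈ 209 K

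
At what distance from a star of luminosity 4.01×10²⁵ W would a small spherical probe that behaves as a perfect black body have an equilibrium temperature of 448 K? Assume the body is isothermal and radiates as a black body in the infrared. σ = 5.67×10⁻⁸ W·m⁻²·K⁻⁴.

d ≈ 1.87×10¹⁰ m

For an isothermal black-emitting sphere, (1−a)S·πr² = σ·4πr²·T⁴ ⇒ S = 4σT⁴/(1−a).
S = 4·5.67×10⁻⁸·(448)⁴/1.00 = 9136 W/m².
Flux falls as S = L/(4πd²), so d = √(L/(4πS)) = √(4.01×10²⁵/(4π·9136)).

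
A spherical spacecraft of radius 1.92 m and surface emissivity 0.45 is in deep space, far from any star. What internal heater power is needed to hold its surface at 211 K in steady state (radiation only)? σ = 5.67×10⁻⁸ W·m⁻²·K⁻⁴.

P = εσ·4πr²·T⁴.
4πr² = 46.32 m²; T⁴ = 1.982×10⁹ K⁴.
P = 0.45·5.67×10⁻⁸·46.32·1.982×10⁹.

P ≈ 2340 W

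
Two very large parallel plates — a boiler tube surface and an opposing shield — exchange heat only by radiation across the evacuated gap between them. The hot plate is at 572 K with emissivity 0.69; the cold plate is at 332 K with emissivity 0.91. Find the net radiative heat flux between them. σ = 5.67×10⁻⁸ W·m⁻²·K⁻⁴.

For two infinite grey parallel plates, q = σ(T₁⁴ − T₂⁴)/(1/ε₁ + 1/ε₂ − 1).
T₁⁴ − T₂⁴ = 1.070×10¹¹ − 1.215×10¹⁰ = 9.490×10¹⁰ K⁴.
1/ε₁ + 1/ε₂ − 1 = 1.449 + 1.099 − 1 = 1.548.
q = 5.67×10⁻⁸ × 9.490×10¹⁰ / 1.548.

q ≈ 3480 W/m²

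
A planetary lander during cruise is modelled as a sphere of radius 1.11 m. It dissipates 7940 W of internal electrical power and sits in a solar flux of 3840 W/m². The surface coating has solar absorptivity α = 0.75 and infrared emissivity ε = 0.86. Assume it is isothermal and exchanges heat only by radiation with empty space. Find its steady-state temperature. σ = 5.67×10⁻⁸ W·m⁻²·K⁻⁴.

T ≈ 399 K

At steady state, absorbed solar power + internal power = radiated power.
Absorbed: α·S·A_cross = 0.75·3840·3.871 = 11150 W (cross-section πr²).
Total input = 11150 + 7940 = 19090 W.
Radiated: εσ·A_surf·T⁴ with A_surf = 4πr² = 15.48 m².
T⁴ = 19090/(0.86·5.67×10⁻⁸·15.48) = 2.528×10¹⁰ K⁴.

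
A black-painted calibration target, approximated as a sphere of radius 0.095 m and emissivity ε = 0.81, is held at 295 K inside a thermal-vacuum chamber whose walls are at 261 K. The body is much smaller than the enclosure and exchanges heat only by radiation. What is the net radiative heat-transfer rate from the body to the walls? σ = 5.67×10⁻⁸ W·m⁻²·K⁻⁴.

For a small grey body in a large enclosure: P_net = εσA(T_body⁴ − T_wall⁴).
A = 4πr² = 0.1134 m²; T_body⁴ − T_wall⁴ = 7.573×10⁹ − 4.640×10⁹ = 2.933×10⁹ K⁴.
|P_net| = 0.81·5.67×10⁻⁸·0.1134·2.933×10⁹.

P_net ≈ 15.3 W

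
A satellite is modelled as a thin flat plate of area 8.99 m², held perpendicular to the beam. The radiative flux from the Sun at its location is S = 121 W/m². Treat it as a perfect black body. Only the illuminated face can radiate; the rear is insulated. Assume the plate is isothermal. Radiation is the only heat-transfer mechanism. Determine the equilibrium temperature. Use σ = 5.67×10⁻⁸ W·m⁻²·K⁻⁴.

At equilibrium, absorbed power = emitted power.
Absorbing cross-section = A = 8.990 m²; emitting surface = A = 8.990 m² (ratio 1).
S·A_cross = εσ·A_surf·T⁴  ⇒  T⁴ = S/(1σ).
T⁴ = 1.00·121/(1·5.67×10⁻⁸) = 2.134×10⁹ K⁴.
T = (2.134×10⁹)^(1/4).

T ≈ 215 K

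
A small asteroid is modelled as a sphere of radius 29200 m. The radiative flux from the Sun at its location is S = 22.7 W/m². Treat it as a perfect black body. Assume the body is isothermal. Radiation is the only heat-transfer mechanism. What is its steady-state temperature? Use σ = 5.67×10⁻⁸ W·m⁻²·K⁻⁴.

T ≈ 100 K

At equilibrium, absorbed power = emitted power.
Absorbing cross-section = πr² = 2.679×10⁹ m²; emitting surface = 4πr² = 1.071×10¹⁰ m² (ratio 4).
S·A_cross = εσ·A_surf·T⁴  ⇒  T⁴ = S/(4σ).
T⁴ = 1.00·22.7/(4·5.67×10⁻⁸) = 1.001×10⁸ K⁴.
T = (1.001×10⁸)^(1/4).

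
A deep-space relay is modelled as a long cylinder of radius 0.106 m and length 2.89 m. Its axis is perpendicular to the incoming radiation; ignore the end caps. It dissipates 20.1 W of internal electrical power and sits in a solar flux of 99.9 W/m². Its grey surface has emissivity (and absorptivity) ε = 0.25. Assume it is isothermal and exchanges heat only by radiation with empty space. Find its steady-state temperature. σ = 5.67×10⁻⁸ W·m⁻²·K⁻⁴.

T ≈ 190 K

At steady state, absorbed solar power + internal power = radiated power.
Absorbed: α·S·A_cross = 0.25·99.9·0.6127 = 15.30 W (cross-section 2rL).
Total input = 15.30 + 20.1 = 35.40 W.
Radiated: εσ·A_surf·T⁴ with A_surf = 2πrL = 1.925 m².
T⁴ = 35.40/(0.25·5.67×10⁻⁸·1.925) = 1.298×10⁹ K⁴.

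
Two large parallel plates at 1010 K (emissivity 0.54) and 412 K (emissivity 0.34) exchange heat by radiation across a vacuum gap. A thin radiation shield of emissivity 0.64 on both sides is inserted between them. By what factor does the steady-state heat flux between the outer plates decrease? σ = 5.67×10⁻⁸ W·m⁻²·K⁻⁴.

factor ≈ 1.56

Without shield: q₀ = σΔ(T⁴)/(1/ε₁+1/ε₂−1) with denominator 3.793.
With shield the two gaps are in series; the resistances add: (1/ε₁+1/ε_s−1)+(1/ε_s+1/ε₂−1) = 2.414+3.504 = 5.918.
Heat-flux ratio q₀/q = 5.918/3.793.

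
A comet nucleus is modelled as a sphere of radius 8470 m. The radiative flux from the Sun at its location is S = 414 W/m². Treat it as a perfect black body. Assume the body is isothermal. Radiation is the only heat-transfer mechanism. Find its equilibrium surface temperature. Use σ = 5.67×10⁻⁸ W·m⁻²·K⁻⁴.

At equilibrium, absorbed power = emitted power.
Absorbing cross-section = πr² = 2.254×10⁸ m²; emitting surface = 4πr² = 9.015×10⁸ m² (ratio 4).
S·A_cross = εσ·A_surf·T⁴  ⇒  T⁴ = S/(4σ).
T⁴ = 1.00·414/(4·5.67×10⁻⁸) = 1.825×10⁹ K⁴.
T = (1.825×10⁹)^(1/4).

T ≈ 207 K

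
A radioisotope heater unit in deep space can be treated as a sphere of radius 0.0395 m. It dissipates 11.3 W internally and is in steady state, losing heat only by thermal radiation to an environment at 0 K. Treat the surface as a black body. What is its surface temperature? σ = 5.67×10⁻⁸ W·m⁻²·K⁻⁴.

Steady state: internal power = radiated power, P = εσA T⁴.
Radiating area A = 4πr² = 0.01961 m².
T⁴ = P/(εσA) = 11.3/(1.0·5.67×10⁻⁸·0.01961) = 1.016×10¹⁰ K⁴.
T = (1.016×10¹⁰)^(1/4).

T ≈ 318 K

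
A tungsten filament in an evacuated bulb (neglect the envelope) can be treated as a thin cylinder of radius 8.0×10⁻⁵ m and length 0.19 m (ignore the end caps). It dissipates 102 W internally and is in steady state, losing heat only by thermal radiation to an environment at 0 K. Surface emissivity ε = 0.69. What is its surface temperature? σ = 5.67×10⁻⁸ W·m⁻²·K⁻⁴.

T ≈ 2290 K

Steady state: internal power = radiated power, P = εσA T⁴.
Radiating area A = 2πrL = 9.550×10⁻⁵ m².
T⁴ = P/(εσA) = 102/(0.69·5.67×10⁻⁸·9.550×10⁻⁵) = 2.730×10¹³ K⁴.
T = (2.730×10¹³)^(1/4).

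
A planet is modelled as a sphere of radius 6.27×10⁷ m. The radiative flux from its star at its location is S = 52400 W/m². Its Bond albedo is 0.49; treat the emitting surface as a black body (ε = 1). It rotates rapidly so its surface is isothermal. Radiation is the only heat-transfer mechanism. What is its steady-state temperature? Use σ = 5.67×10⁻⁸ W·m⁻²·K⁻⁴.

T ≈ 586 K

At equilibrium, absorbed power = emitted power.
Absorbing cross-section = πr² = 1.235×10¹⁶ m²; emitting surface = 4πr² = 4.940×10¹⁶ m² (ratio 4).
(1−a)S·A_cross = εσ·A_surf·T⁴  ⇒  T⁴ = (1−a)S/(4σ).
T⁴ = 0.510·52400/(4·5.67×10⁻⁸) = 1.178×10¹¹ K⁴.
T = (1.178×10¹¹)^(1/4).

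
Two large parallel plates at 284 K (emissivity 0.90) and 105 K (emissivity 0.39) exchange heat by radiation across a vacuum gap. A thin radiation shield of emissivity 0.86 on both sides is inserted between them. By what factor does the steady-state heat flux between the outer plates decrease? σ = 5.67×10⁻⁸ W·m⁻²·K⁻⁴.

Without shield: q₀ = σΔ(T⁴)/(1/ε₁+1/ε₂−1) with denominator 2.675.
With shield the two gaps are in series; the resistances add: (1/ε₁+1/ε_s−1)+(1/ε_s+1/ε₂−1) = 1.274+2.727 = 4.001.
Heat-flux ratio q₀/q = 4.001/2.675.

factor ≈ 1.50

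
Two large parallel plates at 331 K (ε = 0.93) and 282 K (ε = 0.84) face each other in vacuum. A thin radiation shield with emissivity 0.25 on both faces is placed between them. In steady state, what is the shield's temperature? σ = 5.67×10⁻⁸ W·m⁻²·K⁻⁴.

T_s ≈ 310 K

In steady state the net flux on the hot side equals that on the cold side.
σ(T₁⁴−T_s⁴)/D₁ = σ(T_s⁴−T₂⁴)/D₂, with D₁ = 1/ε₁+1/ε_s−1 = 4.075, D₂ = 1/ε_s+1/ε₂−1 = 4.190.
Solve for T_s⁴: T_s⁴ = (D₂·T₁⁴ + D₁·T₂⁴)/(D₁+D₂) = 9.203×10⁹ K⁴.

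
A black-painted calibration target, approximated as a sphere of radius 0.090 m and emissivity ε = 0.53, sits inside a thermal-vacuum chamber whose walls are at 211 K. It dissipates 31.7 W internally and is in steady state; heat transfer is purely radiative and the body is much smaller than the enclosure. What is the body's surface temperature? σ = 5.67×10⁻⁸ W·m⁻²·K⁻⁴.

T ≈ 333 K

For a small grey body in a large enclosure, net radiated power = εσA(T⁴ − T_w⁴).
Steady state: P = εσA(T⁴ − T_w⁴) with A = 4πr² = 0.1018 m².
T⁴ = P/(εσA) + T_w⁴ = 31.7/(0.53·5.67×10⁻⁸·0.1018) + (211)⁴
    = 1.036×10¹⁰ + 1.982×10⁹ = 1.235×10¹⁰ K⁴.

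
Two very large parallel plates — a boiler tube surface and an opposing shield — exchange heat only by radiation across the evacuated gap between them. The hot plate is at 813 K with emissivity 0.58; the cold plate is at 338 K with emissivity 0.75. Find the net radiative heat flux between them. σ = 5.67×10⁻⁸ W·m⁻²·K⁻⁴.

q ≈ 11700 W/m²

For two infinite grey parallel plates, q = σ(T₁⁴ − T₂⁴)/(1/ε₁ + 1/ε₂ − 1).
T₁⁴ − T₂⁴ = 4.369×10¹¹ − 1.305×10¹⁰ = 4.238×10¹¹ K⁴.
1/ε₁ + 1/ε₂ − 1 = 1.724 + 1.333 − 1 = 2.057.
q = 5.67×10⁻⁸ × 4.238×10¹¹ / 2.057.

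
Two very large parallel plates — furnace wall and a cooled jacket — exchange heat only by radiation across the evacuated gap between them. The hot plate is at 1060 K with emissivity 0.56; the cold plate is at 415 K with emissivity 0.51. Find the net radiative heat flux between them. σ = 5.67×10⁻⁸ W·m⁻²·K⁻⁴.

For two infinite grey parallel plates, q = σ(T₁⁴ − T₂⁴)/(1/ε₁ + 1/ε₂ − 1).
T₁⁴ − T₂⁴ = 1.262×10¹² − 2.966×10¹⁰ = 1.233×10¹² K⁴.
1/ε₁ + 1/ε₂ − 1 = 1.786 + 1.961 − 1 = 2.746.
q = 5.67×10⁻⁸ × 1.233×10¹² / 2.746.

q ≈ 25500 W/m²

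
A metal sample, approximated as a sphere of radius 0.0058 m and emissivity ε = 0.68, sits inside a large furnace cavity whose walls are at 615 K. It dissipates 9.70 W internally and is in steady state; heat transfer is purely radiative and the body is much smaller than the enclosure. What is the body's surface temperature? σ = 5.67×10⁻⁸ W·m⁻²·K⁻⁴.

T ≈ 927 K

For a small grey body in a large enclosure, net radiated power = εσA(T⁴ − T_w⁴).
Steady state: P = εσA(T⁴ − T_w⁴) with A = 4πr² = 4.227×10⁻⁴ m².
T⁴ = P/(εσA) + T_w⁴ = 9.70/(0.68·5.67×10⁻⁸·4.227×10⁻⁴) + (615)⁴
    = 5.951×10¹¹ + 1.431×10¹¹ = 7.382×10¹¹ K⁴.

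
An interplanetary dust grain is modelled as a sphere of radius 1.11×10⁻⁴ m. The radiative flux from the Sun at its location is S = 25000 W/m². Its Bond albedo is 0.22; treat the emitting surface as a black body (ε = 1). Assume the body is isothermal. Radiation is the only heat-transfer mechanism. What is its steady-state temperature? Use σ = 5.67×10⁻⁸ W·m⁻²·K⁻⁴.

T ≈ 541 K

At equilibrium, absorbed power = emitted power.
Absorbing cross-section = πr² = 3.871×10⁻⁸ m²; emitting surface = 4πr² = 1.548×10⁻⁷ m² (ratio 4).
(1−a)S·A_cross = εσ·A_surf·T⁴  ⇒  T⁴ = (1−a)S/(4σ).
T⁴ = 0.780·25000/(4·5.67×10⁻⁸) = 8.598×10¹⁰ K⁴.
T = (8.598×10¹⁰)^(1/4).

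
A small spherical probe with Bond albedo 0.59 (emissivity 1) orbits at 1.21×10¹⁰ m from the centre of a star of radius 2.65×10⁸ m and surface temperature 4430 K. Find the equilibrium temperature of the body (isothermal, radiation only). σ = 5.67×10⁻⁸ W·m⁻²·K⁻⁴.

T ≈ 371 K

The star's surface emits σT_*⁴; at distance d the flux is S = σT_*⁴(R_*/d)².
S = 5.67×10⁻⁸·(4430)⁴·(2.65×10⁸/1.21×10¹⁰)² = 10470 W/m².
For an isothermal sphere T⁴ = (1−a)S/(4σ) = 1.893×10¹⁰ K⁴.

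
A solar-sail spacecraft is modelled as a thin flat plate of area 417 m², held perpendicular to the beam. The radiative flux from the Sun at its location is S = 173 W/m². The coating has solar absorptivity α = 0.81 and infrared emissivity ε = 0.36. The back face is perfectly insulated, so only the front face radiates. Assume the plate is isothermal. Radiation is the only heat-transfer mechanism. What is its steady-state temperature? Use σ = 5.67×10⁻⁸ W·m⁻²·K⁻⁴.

T ≈ 288 K

At equilibrium, absorbed power = emitted power.
Absorbing cross-section = A = 417.0 m²; emitting surface = A = 417.0 m² (ratio 1).
αS·A_cross = εσ·A_surf·T⁴  ⇒  T⁴ = αS/(ε·1σ).
T⁴ = 0.810·173/(0.36·1·5.67×10⁻⁸) = 6.865×10⁹ K⁴.
T = (6.865×10⁹)^(1/4).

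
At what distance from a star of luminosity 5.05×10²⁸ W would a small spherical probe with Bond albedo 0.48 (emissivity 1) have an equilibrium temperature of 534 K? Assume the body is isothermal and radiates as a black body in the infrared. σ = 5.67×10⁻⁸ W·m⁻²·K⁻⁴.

For an isothermal black-emitting sphere, (1−a)S·πr² = σ·4πr²·T⁴ ⇒ S = 4σT⁴/(1−a).
S = 4·5.67×10⁻⁸·(534)⁴/0.520 = 35470 W/m².
Flux falls as S = L/(4πd²), so d = √(L/(4πS)) = √(5.05×10²⁸/(4π·35470)).

d ≈ 3.37×10¹¹ m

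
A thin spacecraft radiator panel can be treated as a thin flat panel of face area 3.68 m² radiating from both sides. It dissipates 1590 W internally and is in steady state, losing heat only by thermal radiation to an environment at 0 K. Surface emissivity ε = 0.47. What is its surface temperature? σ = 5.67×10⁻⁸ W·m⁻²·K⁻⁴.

T ≈ 300 K

Steady state: internal power = radiated power, P = εσA T⁴.
Radiating area A = 2·3.68 = 7.360 m².
T⁴ = P/(εσA) = 1590/(0.47·5.67×10⁻⁸·7.360) = 8.107×10⁹ K⁴.
T = (8.107×10⁹)^(1/4).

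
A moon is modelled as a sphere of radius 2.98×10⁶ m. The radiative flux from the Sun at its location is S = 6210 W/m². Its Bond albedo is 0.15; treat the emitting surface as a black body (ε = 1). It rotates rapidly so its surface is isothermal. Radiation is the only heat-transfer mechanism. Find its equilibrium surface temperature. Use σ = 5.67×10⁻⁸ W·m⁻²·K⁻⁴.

At equilibrium, absorbed power = emitted power.
Absorbing cross-section = πr² = 2.790×10¹³ m²; emitting surface = 4πr² = 1.116×10¹⁴ m² (ratio 4).
(1−a)S·A_cross = εσ·A_surf·T⁴  ⇒  T⁴ = (1−a)S/(4σ).
T⁴ = 0.850·6210/(4·5.67×10⁻⁸) = 2.327×10¹⁰ K⁴.
T = (2.327×10¹⁰)^(1/4).

T ≈ 391 K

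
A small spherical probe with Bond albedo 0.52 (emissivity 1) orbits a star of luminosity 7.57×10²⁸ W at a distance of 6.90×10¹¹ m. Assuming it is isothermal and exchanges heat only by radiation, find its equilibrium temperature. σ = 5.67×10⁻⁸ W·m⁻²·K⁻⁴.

T ≈ 405 K

First find the stellar flux at distance d: S = L/(4πd²) = 7.57×10²⁸/(4π·(6.90×10¹¹)²) = 12650 W/m².
For an isothermal sphere, absorbed (1−a)S·πr² = emitted σ·4πr²·T⁴, so T⁴ = (1−a)S/(4σ).
T⁴ = 0.480·12650/(4·5.67×10⁻⁸) = 2.678×10¹⁰ K⁴.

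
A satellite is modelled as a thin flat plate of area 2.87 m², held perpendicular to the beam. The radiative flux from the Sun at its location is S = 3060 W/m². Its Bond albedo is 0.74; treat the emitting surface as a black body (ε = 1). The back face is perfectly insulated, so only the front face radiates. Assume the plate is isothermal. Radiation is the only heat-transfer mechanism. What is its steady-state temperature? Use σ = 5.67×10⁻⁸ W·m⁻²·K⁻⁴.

T ≈ 344 K

At equilibrium, absorbed power = emitted power.
Absorbing cross-section = A = 2.870 m²; emitting surface = A = 2.870 m² (ratio 1).
(1−a)S·A_cross = εσ·A_surf·T⁴  ⇒  T⁴ = (1−a)S/(1σ).
T⁴ = 0.260·3060/(1·5.67×10⁻⁸) = 1.403×10¹⁰ K⁴.
T = (1.403×10¹⁰)^(1/4).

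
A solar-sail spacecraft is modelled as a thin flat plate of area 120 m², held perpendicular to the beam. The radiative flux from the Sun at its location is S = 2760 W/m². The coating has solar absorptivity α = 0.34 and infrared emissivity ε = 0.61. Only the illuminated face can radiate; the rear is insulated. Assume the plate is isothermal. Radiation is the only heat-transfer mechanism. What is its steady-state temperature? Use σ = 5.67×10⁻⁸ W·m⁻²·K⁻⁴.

At equilibrium, absorbed power = emitted power.
Absorbing cross-section = A = 120.0 m²; emitting surface = A = 120.0 m² (ratio 1).
αS·A_cross = εσ·A_surf·T⁴  ⇒  T⁴ = αS/(ε·1σ).
T⁴ = 0.340·2760/(0.61·1·5.67×10⁻⁸) = 2.713×10¹⁰ K⁴.
T = (2.713×10¹⁰)^(1/4).

T ≈ 406 K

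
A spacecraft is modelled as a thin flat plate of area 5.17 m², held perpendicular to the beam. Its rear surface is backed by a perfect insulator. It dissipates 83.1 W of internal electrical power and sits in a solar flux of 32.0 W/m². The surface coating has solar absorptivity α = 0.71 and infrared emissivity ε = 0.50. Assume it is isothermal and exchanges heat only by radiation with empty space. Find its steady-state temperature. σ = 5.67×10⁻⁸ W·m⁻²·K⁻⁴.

At steady state, absorbed solar power + internal power = radiated power.
Absorbed: α·S·A_cross = 0.71·32.0·5.170 = 117.5 W (cross-section A).
Total input = 117.5 + 83.1 = 200.6 W.
Radiated: εσ·A_surf·T⁴ with A_surf = A = 5.170 m².
T⁴ = 200.6/(0.50·5.67×10⁻⁸·5.170) = 1.368×10⁹ K⁴.

T ≈ 192 K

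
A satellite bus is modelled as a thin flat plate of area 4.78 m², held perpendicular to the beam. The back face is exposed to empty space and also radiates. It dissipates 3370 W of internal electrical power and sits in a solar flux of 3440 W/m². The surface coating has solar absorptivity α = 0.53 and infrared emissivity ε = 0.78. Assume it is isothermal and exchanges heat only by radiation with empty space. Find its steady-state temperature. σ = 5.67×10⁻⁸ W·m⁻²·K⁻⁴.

T ≈ 411 K

At steady state, absorbed solar power + internal power = radiated power.
Absorbed: α·S·A_cross = 0.53·3440·4.780 = 8715 W (cross-section A).
Total input = 8715 + 3370 = 12080 W.
Radiated: εσ·A_surf·T⁴ with A_surf = 2A = 9.560 m².
T⁴ = 12080/(0.78·5.67×10⁻⁸·9.560) = 2.858×10¹⁰ K⁴.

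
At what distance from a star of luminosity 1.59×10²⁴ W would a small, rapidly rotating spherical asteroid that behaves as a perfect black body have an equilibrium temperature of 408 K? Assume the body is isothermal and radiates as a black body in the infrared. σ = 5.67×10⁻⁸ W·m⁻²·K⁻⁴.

d ≈ 4.49×10⁹ m

For an isothermal black-emitting sphere, (1−a)S·πr² = σ·4πr²·T⁴ ⇒ S = 4σT⁴/(1−a).
S = 4·5.67×10⁻⁸·(408)⁴/1.00 = 6285 W/m².
Flux falls as S = L/(4πd²), so d = √(L/(4πS)) = √(1.59×10²⁴/(4π·6285)).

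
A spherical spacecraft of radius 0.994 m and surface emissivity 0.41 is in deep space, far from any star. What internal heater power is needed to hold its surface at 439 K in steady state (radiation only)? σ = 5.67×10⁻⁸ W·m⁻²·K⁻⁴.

P ≈ 10700 W

P = εσ·4πr²·T⁴.
4πr² = 12.42 m²; T⁴ = 3.714×10¹⁰ K⁴.
P = 0.41·5.67×10⁻⁸·12.42·3.714×10¹⁰.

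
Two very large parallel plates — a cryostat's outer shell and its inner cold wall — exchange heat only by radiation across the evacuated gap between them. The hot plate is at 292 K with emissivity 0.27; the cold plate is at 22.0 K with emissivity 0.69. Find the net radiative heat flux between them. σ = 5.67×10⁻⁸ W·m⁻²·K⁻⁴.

q ≈ 99.3 W/m²

For two infinite grey parallel plates, q = σ(T₁⁴ − T₂⁴)/(1/ε₁ + 1/ε₂ − 1).
T₁⁴ − T₂⁴ = 7.270×10⁹ − 2.343×10⁵ = 7.270×10⁹ K⁴.
1/ε₁ + 1/ε₂ − 1 = 3.704 + 1.449 − 1 = 4.153.
q = 5.67×10⁻⁸ × 7.270×10⁹ / 4.153.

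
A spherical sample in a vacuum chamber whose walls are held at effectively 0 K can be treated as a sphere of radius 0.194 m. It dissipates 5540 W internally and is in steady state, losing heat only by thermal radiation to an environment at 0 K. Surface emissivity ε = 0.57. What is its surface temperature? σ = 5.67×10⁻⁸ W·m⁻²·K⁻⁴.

Steady state: internal power = radiated power, P = εσA T⁴.
Radiating area A = 4πr² = 0.4729 m².
T⁴ = P/(εσA) = 5540/(0.57·5.67×10⁻⁸·0.4729) = 3.624×10¹¹ K⁴.
T = (3.624×10¹¹)^(1/4).

T ≈ 776 K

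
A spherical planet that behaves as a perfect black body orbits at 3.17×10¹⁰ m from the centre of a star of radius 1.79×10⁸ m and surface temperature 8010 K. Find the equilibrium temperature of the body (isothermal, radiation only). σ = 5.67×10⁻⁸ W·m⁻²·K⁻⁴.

The star's surface emits σT_*⁴; at distance d the flux is S = σT_*⁴(R_*/d)².
S = 5.67×10⁻⁸·(8010)⁴·(1.79×10⁸/3.17×10¹⁰)² = 7442 W/m².
For an isothermal sphere T⁴ = (1−a)S/(4σ) = 3.281×10¹⁰ K⁴.

T ≈ 426 K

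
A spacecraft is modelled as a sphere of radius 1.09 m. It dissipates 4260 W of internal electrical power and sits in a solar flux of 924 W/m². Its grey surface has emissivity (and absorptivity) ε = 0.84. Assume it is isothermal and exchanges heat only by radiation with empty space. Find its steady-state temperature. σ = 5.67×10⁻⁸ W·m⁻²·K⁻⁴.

At steady state, absorbed solar power + internal power = radiated power.
Absorbed: α·S·A_cross = 0.84·924·3.733 = 2897 W (cross-section πr²).
Total input = 2897 + 4260 = 7157 W.
Radiated: εσ·A_surf·T⁴ with A_surf = 4πr² = 14.93 m².
T⁴ = 7157/(0.84·5.67×10⁻⁸·14.93) = 1.006×10¹⁰ K⁴.

T ≈ 317 K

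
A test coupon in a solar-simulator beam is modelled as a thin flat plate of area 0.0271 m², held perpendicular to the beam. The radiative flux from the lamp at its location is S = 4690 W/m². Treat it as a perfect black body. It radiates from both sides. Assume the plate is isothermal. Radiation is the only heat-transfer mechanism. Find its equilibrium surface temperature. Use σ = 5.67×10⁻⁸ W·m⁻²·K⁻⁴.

T ≈ 451 K

At equilibrium, absorbed power = emitted power.
Absorbing cross-section = A = 0.02710 m²; emitting surface = 2A = 0.05420 m² (ratio 2).
S·A_cross = εσ·A_surf·T⁴  ⇒  T⁴ = S/(2σ).
T⁴ = 1.00·4690/(2·5.67×10⁻⁸) = 4.136×10¹⁰ K⁴.
T = (4.136×10¹⁰)^(1/4).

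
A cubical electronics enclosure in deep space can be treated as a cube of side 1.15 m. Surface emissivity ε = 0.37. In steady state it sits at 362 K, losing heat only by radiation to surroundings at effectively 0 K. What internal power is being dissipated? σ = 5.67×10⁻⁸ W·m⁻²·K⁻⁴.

P ≈ 2860 W

Steady state: P = εσA T⁴.
A = 6L² = 7.935 m²; T⁴ = (362)⁴ = 1.717×10¹⁰ K⁴.
P = 0.37 × 5.67×10⁻⁸ × 7.935 × 1.717×10¹⁰.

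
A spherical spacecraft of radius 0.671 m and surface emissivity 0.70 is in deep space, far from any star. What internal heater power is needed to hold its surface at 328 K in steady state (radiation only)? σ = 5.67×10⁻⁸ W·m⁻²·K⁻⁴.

P ≈ 2600 W

P = εσ·4πr²·T⁴.
4πr² = 5.658 m²; T⁴ = 1.157×10¹⁰ K⁴.
P = 0.70·5.67×10⁻⁸·5.658·1.157×10¹⁰.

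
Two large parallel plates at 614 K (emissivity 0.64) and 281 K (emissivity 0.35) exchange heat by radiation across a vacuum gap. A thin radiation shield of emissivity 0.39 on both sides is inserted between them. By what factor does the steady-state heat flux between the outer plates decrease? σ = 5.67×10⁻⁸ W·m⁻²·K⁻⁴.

factor ≈ 2.21

Without shield: q₀ = σΔ(T⁴)/(1/ε₁+1/ε₂−1) with denominator 3.420.
With shield the two gaps are in series; the resistances add: (1/ε₁+1/ε_s−1)+(1/ε_s+1/ε₂−1) = 3.127+4.421 = 7.548.
Heat-flux ratio q₀/q = 7.548/3.420.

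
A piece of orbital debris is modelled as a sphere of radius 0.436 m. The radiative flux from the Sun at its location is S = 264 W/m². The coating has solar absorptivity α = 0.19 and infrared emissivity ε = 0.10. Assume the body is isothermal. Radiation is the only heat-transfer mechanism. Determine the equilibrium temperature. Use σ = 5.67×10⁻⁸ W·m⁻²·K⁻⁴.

T ≈ 217 K

At equilibrium, absorbed power = emitted power.
Absorbing cross-section = πr² = 0.5972 m²; emitting surface = 4πr² = 2.389 m² (ratio 4).
αS·A_cross = εσ·A_surf·T⁴  ⇒  T⁴ = αS/(ε·4σ).
T⁴ = 0.190·264/(0.10·4·5.67×10⁻⁸) = 2.212×10⁹ K⁴.
T = (2.212×10⁹)^(1/4).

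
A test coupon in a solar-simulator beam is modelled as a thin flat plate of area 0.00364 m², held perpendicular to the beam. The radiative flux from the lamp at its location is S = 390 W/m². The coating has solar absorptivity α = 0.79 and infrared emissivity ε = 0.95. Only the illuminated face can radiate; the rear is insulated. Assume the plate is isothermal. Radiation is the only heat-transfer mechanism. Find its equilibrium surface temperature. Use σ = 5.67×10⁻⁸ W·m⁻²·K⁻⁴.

At equilibrium, absorbed power = emitted power.
Absorbing cross-section = A = 0.003640 m²; emitting surface = A = 0.003640 m² (ratio 1).
αS·A_cross = εσ·A_surf·T⁴  ⇒  T⁴ = αS/(ε·1σ).
T⁴ = 0.790·390/(0.95·1·5.67×10⁻⁸) = 5.720×10⁹ K⁴.
T = (5.720×10⁹)^(1/4).

T ≈ 275 K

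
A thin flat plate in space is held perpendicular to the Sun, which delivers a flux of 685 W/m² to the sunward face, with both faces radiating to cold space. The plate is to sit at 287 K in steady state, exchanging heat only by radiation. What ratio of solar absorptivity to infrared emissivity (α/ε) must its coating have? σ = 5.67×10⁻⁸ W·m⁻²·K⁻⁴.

Balance: αS·A = εσ·2A·T⁴ ⇒ α/ε = 2σT⁴/S.
α/ε = 2·5.67×10⁻⁸·(287)⁴/685 = 2·5.67×10⁻⁸·6.785×10⁹/685.

α/ε ≈ 1.12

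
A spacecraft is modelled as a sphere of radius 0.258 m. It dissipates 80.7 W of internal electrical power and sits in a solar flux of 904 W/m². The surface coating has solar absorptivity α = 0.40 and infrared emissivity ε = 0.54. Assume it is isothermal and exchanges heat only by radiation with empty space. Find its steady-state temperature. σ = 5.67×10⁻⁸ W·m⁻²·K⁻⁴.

T ≈ 280 K

At steady state, absorbed solar power + internal power = radiated power.
Absorbed: α·S·A_cross = 0.40·904·0.2091 = 75.62 W (cross-section πr²).
Total input = 75.62 + 80.7 = 156.3 W.
Radiated: εσ·A_surf·T⁴ with A_surf = 4πr² = 0.8365 m².
T⁴ = 156.3/(0.54·5.67×10⁻⁸·0.8365) = 6.104×10⁹ K⁴.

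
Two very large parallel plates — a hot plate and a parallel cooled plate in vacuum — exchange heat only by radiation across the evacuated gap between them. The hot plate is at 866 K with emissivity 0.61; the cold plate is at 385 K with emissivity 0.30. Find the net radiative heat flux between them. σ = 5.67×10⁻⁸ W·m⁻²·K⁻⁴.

q ≈ 7710 W/m²

For two infinite grey parallel plates, q = σ(T₁⁴ − T₂⁴)/(1/ε₁ + 1/ε₂ − 1).
T₁⁴ − T₂⁴ = 5.624×10¹¹ − 2.197×10¹⁰ = 5.405×10¹¹ K⁴.
1/ε₁ + 1/ε₂ − 1 = 1.639 + 3.333 − 1 = 3.973.
q = 5.67×10⁻⁸ × 5.405×10¹¹ / 3.973.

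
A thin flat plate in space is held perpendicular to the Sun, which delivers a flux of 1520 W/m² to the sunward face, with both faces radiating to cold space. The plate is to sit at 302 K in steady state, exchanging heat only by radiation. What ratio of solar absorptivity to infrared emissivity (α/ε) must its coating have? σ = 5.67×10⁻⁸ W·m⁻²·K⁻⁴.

Balance: αS·A = εσ·2A·T⁴ ⇒ α/ε = 2σT⁴/S.
α/ε = 2·5.67×10⁻⁸·(302)⁴/1520 = 2·5.67×10⁻⁸·8.318×10⁹/1520.

α/ε ≈ 0.621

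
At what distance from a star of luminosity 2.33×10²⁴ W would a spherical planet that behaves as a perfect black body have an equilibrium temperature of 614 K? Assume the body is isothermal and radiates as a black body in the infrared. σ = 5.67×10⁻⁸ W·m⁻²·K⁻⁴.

d ≈ 2.40×10⁹ m

For an isothermal black-emitting sphere, (1−a)S·πr² = σ·4πr²·T⁴ ⇒ S = 4σT⁴/(1−a).
S = 4·5.67×10⁻⁸·(614)⁴/1.00 = 32230 W/m².
Flux falls as S = L/(4πd²), so d = √(L/(4πS)) = √(2.33×10²⁴/(4π·32230)).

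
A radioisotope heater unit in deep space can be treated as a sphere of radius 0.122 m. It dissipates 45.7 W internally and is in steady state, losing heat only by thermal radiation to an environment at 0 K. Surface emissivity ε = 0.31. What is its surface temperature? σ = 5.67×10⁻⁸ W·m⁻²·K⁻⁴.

Steady state: internal power = radiated power, P = εσA T⁴.
Radiating area A = 4πr² = 0.1870 m².
T⁴ = P/(εσA) = 45.7/(0.31·5.67×10⁻⁸·0.1870) = 1.390×10¹⁰ K⁴.
T = (1.390×10¹⁰)^(1/4).

T ≈ 343 K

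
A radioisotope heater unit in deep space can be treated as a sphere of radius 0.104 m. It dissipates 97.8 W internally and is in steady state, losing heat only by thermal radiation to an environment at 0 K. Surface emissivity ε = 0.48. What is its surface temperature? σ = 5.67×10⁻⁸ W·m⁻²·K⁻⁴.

Steady state: internal power = radiated power, P = εσA T⁴.
Radiating area A = 4πr² = 0.1359 m².
T⁴ = P/(εσA) = 97.8/(0.48·5.67×10⁻⁸·0.1359) = 2.644×10¹⁰ K⁴.
T = (2.644×10¹⁰)^(1/4).

T ≈ 403 K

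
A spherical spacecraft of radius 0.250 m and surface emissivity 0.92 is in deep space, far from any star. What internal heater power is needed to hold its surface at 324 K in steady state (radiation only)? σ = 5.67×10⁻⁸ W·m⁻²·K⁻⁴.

P = εσ·4πr²·T⁴.
4πr² = 0.7854 m²; T⁴ = 1.102×10¹⁰ K⁴.
P = 0.92·5.67×10⁻⁸·0.7854·1.102×10¹⁰.

P ≈ 451 W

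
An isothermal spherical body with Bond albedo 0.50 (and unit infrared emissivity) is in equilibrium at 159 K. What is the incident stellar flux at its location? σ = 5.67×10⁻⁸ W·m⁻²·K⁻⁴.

(1−a)S·πr² = σ·4πr²·T⁴ ⇒ S = 4σT⁴/(1−a).
S = 4·5.67×10⁻⁸·6.391×10⁸/0.500.

S ≈ 290 W/m²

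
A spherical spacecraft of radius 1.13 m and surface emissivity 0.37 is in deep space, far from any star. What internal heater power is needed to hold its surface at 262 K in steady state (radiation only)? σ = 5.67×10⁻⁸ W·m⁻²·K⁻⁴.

P ≈ 1590 W

P = εσ·4πr²·T⁴.
4πr² = 16.05 m²; T⁴ = 4.712×10⁹ K⁴.
P = 0.37·5.67×10⁻⁸·16.05·4.712×10⁹.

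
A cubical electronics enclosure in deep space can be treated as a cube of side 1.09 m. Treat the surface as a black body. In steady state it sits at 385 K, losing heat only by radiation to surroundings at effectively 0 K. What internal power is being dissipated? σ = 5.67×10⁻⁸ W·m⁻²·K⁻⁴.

Steady state: P = εσA T⁴.
A = 6L² = 7.129 m²; T⁴ = (385)⁴ = 2.197×10¹⁰ K⁴.
P = 1.0 × 5.67×10⁻⁸ × 7.129 × 2.197×10¹⁰.

P ≈ 8880 W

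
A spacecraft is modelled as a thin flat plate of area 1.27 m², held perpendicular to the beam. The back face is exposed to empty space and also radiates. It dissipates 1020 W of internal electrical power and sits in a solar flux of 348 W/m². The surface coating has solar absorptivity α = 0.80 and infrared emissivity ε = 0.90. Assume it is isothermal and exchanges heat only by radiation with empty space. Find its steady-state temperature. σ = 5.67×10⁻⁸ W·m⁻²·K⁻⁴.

At steady state, absorbed solar power + internal power = radiated power.
Absorbed: α·S·A_cross = 0.80·348·1.270 = 353.6 W (cross-section A).
Total input = 353.6 + 1020 = 1374 W.
Radiated: εσ·A_surf·T⁴ with A_surf = 2A = 2.540 m².
T⁴ = 1374/(0.90·5.67×10⁻⁸·2.540) = 1.060×10¹⁰ K⁴.

T ≈ 321 K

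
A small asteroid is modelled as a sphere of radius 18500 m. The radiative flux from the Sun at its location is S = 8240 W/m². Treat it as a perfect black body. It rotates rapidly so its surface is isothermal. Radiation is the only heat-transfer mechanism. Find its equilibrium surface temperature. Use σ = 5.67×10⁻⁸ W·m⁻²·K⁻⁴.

At equilibrium, absorbed power = emitted power.
Absorbing cross-section = πr² = 1.075×10⁹ m²; emitting surface = 4πr² = 4.301×10⁹ m² (ratio 4).
S·A_cross = εσ·A_surf·T⁴  ⇒  T⁴ = S/(4σ).
T⁴ = 1.00·8240/(4·5.67×10⁻⁸) = 3.633×10¹⁰ K⁴.
T = (3.633×10¹⁰)^(1/4).

T ≈ 437 K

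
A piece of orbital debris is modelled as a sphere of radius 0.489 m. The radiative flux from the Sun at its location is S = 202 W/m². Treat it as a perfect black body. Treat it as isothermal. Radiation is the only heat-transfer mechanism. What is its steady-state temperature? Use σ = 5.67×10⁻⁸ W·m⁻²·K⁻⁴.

T ≈ 173 K

At equilibrium, absorbed power = emitted power.
Absorbing cross-section = πr² = 0.7512 m²; emitting surface = 4πr² = 3.005 m² (ratio 4).
S·A_cross = εσ·A_surf·T⁴  ⇒  T⁴ = S/(4σ).
T⁴ = 1.00·202/(4·5.67×10⁻⁸) = 8.907×10⁸ K⁴.
T = (8.907×10⁸)^(1/4).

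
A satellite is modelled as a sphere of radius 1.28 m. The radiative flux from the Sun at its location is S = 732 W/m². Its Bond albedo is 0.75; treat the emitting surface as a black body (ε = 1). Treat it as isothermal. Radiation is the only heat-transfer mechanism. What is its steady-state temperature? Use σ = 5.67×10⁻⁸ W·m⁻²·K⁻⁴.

At equilibrium, absorbed power = emitted power.
Absorbing cross-section = πr² = 5.147 m²; emitting surface = 4πr² = 20.59 m² (ratio 4).
(1−a)S·A_cross = εσ·A_surf·T⁴  ⇒  T⁴ = (1−a)S/(4σ).
T⁴ = 0.250·732/(4·5.67×10⁻⁸) = 8.069×10⁸ K⁴.
T = (8.069×10⁸)^(1/4).

T ≈ 169 K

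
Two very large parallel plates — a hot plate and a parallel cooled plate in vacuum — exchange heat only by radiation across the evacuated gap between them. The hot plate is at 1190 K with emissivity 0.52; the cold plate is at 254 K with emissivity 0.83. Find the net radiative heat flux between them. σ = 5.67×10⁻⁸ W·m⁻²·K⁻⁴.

q ≈ 53300 W/m²

For two infinite grey parallel plates, q = σ(T₁⁴ − T₂⁴)/(1/ε₁ + 1/ε₂ − 1).
T₁⁴ − T₂⁴ = 2.005×10¹² − 4.162×10⁹ = 2.001×10¹² K⁴.
1/ε₁ + 1/ε₂ − 1 = 1.923 + 1.205 − 1 = 2.128.
q = 5.67×10⁻⁸ × 2.001×10¹² / 2.128.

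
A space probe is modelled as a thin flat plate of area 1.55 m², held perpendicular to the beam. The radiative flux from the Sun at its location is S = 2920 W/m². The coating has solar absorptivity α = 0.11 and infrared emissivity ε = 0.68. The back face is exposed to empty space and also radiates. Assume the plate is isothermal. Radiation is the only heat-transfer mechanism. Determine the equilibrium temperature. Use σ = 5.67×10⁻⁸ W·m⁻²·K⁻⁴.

T ≈ 254 K

At equilibrium, absorbed power = emitted power.
Absorbing cross-section = A = 1.550 m²; emitting surface = 2A = 3.100 m² (ratio 2).
αS·A_cross = εσ·A_surf·T⁴  ⇒  T⁴ = αS/(ε·2σ).
T⁴ = 0.110·2920/(0.68·2·5.67×10⁻⁸) = 4.165×10⁹ K⁴.
T = (4.165×10⁹)^(1/4).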